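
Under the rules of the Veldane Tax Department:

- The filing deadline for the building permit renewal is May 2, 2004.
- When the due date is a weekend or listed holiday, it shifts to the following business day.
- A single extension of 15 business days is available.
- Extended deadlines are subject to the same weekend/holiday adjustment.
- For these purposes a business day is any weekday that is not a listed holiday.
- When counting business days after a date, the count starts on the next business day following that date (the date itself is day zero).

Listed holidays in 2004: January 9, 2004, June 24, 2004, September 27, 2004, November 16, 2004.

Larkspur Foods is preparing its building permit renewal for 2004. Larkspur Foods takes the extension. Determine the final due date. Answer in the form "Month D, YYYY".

The statutory due date is May 2, 2004.
May 2, 2004 is a Sunday; the next business day is May 3, 2004 (Monday).
Counting 15 further business days from May 3, 2004 reaches May 24, 2004.
May 24, 2004 falls on a Monday, which is a business day, so no adjustment is needed.
So the filing is due May 24, 2004.

May 24, 2004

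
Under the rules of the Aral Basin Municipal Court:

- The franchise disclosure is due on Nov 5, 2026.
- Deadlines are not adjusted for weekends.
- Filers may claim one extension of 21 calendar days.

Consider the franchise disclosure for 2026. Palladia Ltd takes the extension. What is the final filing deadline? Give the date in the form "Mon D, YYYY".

The stated deadline is Nov 5, 2026.
No adjustment is made for weekends or holidays, so Nov 5, 2026 stands.
Applying the 21-calendar-day extension: Nov 5, 2026 + 21 days = Nov 26, 2026.
No adjustment is made for weekends or holidays, so Nov 26, 2026 stands.
Deadline: Nov 26, 2026.

Nov 26, 2026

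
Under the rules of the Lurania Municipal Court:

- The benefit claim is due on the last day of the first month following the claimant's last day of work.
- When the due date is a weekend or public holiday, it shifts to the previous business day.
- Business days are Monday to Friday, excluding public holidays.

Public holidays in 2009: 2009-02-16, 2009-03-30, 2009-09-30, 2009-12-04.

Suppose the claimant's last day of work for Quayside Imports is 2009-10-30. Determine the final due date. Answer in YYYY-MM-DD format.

2009-11-30

1 month after 2009-10-30 is November 2009; that month ends on 2009-11-30.
2009-11-30 is a Monday and not a listed holiday, so it stands.
Final deadline: 2009-11-30.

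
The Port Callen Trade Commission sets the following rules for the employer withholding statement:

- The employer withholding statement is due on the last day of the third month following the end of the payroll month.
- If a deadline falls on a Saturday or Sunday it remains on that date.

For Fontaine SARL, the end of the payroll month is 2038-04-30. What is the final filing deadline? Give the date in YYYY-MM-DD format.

2038-07-31

The third month after 2038-04-30 is July 2038, whose last day is 2038-07-31.
No adjustment is made for weekends or holidays, so 2038-07-31 stands.
The final due date is 2038-07-31.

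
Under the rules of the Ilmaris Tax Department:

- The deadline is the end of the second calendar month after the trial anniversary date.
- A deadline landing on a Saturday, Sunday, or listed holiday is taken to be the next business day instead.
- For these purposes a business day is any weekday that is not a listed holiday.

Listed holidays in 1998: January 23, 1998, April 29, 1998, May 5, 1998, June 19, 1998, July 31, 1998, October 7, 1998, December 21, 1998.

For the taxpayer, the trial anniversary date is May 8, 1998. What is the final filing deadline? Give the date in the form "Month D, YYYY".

August 3, 1998

The second month after May 8, 1998 is July 1998, whose last day is July 31, 1998.
July 31, 1998 is a listed holiday, so it moves to the next business day, August 3, 1998 (Monday).
So the filing is due August 3, 1998.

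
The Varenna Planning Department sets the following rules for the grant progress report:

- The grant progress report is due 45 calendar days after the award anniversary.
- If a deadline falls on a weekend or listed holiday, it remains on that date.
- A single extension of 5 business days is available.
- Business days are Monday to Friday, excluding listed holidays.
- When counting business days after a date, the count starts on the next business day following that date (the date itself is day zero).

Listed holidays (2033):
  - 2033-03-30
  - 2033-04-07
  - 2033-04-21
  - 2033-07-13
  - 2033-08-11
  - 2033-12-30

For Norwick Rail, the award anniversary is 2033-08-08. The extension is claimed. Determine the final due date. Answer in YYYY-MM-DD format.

45 calendar days after 2033-08-08 is 2033-09-22.
2033-09-22 falls on a Thursday. The rules make no weekend/holiday allowance, so it remains 2033-09-22.
Applying the 5-business-day extension: 5 business days after 2033-09-22 is 2033-09-29.
No adjustment is made for weekends or holidays, so 2033-09-29 stands.
So the filing is due 2033-09-29.

2033-09-29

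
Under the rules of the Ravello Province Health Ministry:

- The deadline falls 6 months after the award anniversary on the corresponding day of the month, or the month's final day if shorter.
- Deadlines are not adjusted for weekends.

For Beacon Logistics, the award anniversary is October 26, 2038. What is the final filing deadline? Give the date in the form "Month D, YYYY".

Moving 6 months forward from October 26, 2038 on the corresponding day gives April 26, 2039.
April 26, 2039 is a Tuesday; no weekend or holiday adjustment applies.
The final due date is April 26, 2039.

April 26, 2039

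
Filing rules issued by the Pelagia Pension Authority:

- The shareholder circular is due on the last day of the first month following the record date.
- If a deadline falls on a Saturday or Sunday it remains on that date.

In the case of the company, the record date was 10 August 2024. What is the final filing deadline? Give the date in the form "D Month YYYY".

1 month after 10 August 2024 falls in September 2024; the last day of that month is 30 September 2024.
No adjustment is made for weekends or holidays, so 30 September 2024 stands.
Final deadline: 30 September 2024.

30 September 2024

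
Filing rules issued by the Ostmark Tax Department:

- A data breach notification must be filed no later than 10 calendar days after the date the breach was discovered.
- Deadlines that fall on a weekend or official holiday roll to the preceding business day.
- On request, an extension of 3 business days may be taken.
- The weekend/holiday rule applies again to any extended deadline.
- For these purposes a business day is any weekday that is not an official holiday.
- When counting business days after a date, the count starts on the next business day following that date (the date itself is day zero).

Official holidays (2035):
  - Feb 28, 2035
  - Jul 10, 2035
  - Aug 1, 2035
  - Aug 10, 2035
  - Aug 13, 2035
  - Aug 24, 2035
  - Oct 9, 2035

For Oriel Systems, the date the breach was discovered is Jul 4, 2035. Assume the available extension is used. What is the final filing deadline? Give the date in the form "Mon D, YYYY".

Jul 18, 2035

Trigger date Jul 4, 2035 + 10 calendar days = Jul 14, 2035.
Because Jul 14, 2035 is a Saturday, the deadline becomes Jul 13, 2035 (Friday).
The 3-business-day extension runs from Jul 13, 2035 to Jul 18, 2035.
Jul 18, 2035 (Wednesday) is already a business day.
Deadline: Jul 18, 2035.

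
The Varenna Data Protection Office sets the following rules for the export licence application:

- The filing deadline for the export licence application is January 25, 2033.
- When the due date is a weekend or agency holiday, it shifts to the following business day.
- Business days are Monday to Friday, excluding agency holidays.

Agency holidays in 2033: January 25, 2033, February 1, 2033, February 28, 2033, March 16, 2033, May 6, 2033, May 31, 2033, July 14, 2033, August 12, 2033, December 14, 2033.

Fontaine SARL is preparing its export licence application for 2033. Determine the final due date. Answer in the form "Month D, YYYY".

January 26, 2033

The stated deadline is January 25, 2033.
Because January 25, 2033 is a listed holiday, the deadline becomes January 26, 2033 (Wednesday).
Deadline: January 26, 2033.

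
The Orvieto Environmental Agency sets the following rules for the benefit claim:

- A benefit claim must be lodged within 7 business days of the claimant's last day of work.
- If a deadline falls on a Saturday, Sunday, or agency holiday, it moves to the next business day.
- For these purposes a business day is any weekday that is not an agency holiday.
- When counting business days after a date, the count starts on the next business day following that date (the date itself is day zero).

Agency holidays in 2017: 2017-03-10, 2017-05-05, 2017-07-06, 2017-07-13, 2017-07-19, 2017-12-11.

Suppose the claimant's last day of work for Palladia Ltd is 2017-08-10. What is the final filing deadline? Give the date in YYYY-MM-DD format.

2017-08-21

7 business days after 2017-08-10, excluding weekends and holidays, is 2017-08-21.
Since 2017-08-21 is a Monday and not a holiday, the date is unchanged.
Final deadline: 2017-08-21.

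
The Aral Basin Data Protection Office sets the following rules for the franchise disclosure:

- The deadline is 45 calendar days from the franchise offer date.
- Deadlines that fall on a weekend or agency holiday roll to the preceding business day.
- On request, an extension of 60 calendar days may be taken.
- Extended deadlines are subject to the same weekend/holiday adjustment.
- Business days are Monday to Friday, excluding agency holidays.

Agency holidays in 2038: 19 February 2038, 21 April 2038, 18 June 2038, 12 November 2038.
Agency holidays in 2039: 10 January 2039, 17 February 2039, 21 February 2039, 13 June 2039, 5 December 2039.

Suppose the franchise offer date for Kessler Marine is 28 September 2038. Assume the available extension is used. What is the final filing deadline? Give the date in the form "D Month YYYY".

From 28 September 2038, 45 calendar days later is 12 November 2038.
12 November 2038 is a listed holiday, so it moves to the preceding business day, 11 November 2038 (Thursday).
Add the 60 calendar-day extension to 11 November 2038: 10 January 2039.
10 January 2039 falls on a listed holiday. Rolling to the preceding business day gives 7 January 2039, a Friday.
So the filing is due 7 January 2039.

7 January 2039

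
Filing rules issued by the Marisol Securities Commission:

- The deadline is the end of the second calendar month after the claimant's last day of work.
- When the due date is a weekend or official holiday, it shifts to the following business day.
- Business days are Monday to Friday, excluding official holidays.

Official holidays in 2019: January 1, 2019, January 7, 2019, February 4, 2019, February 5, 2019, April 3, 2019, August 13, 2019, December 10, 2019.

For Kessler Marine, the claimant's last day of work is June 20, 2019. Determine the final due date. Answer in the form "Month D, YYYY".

2 months after June 20, 2019 falls in August 2019; the last day of that month is August 31, 2019.
August 31, 2019 is a Saturday, so it moves to the next business day, September 2, 2019 (Monday).
Final deadline: September 2, 2019.

September 2, 2019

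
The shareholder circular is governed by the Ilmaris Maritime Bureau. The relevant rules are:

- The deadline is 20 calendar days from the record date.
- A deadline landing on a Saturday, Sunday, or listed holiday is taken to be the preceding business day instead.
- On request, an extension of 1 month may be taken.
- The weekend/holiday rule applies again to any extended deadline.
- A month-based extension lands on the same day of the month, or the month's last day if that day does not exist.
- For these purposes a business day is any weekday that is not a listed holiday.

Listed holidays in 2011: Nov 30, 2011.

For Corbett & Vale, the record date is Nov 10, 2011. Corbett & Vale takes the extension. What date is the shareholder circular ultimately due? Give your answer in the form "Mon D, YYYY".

Dec 29, 2011

Adding 20 calendar days to Nov 10, 2011 gives Nov 30, 2011.
Nov 30, 2011 falls on a listed holiday. Rolling to the preceding business day gives Nov 29, 2011, a Tuesday.
The 1 month extension carries Nov 29, 2011 to Dec 29, 2011.
Dec 29, 2011 is a Thursday and not a listed holiday, so it stands.
The final due date is Dec 29, 2011.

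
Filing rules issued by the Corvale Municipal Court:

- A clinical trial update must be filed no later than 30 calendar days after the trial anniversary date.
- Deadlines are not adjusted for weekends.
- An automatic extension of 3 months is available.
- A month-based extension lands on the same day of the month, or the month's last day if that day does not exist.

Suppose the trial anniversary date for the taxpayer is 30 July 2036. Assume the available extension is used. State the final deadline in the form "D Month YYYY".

Adding 30 calendar days to 30 July 2036 gives 29 August 2036.
No adjustment is made for weekends or holidays, so 29 August 2036 stands.
Add 3 months to 29 August 2036: 29 November 2036.
No adjustment is made for weekends or holidays, so 29 November 2036 stands.
The final due date is 29 November 2036.

29 November 2036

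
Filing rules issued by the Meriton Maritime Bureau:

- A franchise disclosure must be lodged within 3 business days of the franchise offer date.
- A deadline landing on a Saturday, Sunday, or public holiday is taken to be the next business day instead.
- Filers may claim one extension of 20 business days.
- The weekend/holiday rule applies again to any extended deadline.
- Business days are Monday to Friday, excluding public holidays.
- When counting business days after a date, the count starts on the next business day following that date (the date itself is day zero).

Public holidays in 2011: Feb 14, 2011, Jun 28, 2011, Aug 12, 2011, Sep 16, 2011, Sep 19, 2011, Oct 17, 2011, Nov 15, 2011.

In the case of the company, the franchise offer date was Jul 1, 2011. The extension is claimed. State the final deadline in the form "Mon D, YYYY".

Counting 3 business days after Jul 1, 2011 (skipping weekends and listed holidays) reaches Jul 6, 2011.
Jul 6, 2011 falls on a Wednesday, which is a business day, so no adjustment is needed.
Counting 20 further business days from Jul 6, 2011 reaches Aug 3, 2011.
Aug 3, 2011 falls on a Wednesday, which is a business day, so no adjustment is needed.
The final due date is Aug 3, 2011.

Aug 3, 2011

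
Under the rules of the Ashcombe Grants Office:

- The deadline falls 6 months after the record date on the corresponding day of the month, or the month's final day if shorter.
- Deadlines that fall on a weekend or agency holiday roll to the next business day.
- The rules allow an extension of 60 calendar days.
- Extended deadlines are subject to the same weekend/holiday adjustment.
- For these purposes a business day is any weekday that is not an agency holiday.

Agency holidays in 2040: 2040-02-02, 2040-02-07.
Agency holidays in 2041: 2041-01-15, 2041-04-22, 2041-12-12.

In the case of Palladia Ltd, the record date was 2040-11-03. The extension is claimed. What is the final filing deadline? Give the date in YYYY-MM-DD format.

2041-07-02

Moving 6 months forward from 2040-11-03 on the corresponding day gives 2041-05-03.
2041-05-03 (Friday) is already a business day.
With the 60-day extension, 2041-05-03 becomes 2041-07-02.
2041-07-02 is a Tuesday and not a listed holiday, so it stands.
Final deadline: 2041-07-02.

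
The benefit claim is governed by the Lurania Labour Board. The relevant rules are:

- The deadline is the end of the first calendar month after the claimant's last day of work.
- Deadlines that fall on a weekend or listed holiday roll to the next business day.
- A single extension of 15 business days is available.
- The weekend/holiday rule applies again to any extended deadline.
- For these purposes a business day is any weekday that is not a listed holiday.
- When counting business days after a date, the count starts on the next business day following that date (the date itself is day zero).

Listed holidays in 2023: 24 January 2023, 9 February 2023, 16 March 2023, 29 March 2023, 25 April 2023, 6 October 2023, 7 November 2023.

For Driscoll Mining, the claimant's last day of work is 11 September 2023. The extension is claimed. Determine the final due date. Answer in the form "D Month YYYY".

22 November 2023

1 month after 11 September 2023 is October 2023; that month ends on 31 October 2023.
Since 31 October 2023 is a Tuesday and not a holiday, the date is unchanged.
The 15-business-day extension runs from 31 October 2023 to 22 November 2023.
Since 22 November 2023 is a Wednesday and not a holiday, the date is unchanged.
Final deadline: 22 November 2023.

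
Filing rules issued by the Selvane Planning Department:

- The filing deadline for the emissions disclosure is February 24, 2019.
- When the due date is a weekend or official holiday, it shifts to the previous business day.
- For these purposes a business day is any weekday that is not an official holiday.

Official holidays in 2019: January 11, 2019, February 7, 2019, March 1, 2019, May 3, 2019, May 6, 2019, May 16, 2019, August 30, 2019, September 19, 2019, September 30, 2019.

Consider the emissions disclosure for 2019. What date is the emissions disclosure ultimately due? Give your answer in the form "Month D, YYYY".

Start from the fixed due date, February 24, 2019.
February 24, 2019 falls on a Sunday. Rolling to the preceding business day gives February 22, 2019, a Friday.
So the filing is due February 22, 2019.

February 22, 2019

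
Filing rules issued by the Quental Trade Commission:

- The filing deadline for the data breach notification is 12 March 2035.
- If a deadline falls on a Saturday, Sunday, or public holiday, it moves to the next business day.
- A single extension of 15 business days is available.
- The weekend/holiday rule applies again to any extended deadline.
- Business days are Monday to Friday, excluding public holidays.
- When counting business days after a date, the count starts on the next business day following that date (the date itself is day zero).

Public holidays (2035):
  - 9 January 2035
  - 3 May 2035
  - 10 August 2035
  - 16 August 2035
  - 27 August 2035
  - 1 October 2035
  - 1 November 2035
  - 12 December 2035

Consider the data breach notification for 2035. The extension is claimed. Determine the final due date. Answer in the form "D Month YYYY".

2 April 2035

Start from the fixed due date, 12 March 2035.
12 March 2035 (Monday) is already a business day.
The 15-business-day extension runs from 12 March 2035 to 2 April 2035.
2 April 2035 is a Monday and not a listed holiday, so it stands.
Final deadline: 2 April 2035.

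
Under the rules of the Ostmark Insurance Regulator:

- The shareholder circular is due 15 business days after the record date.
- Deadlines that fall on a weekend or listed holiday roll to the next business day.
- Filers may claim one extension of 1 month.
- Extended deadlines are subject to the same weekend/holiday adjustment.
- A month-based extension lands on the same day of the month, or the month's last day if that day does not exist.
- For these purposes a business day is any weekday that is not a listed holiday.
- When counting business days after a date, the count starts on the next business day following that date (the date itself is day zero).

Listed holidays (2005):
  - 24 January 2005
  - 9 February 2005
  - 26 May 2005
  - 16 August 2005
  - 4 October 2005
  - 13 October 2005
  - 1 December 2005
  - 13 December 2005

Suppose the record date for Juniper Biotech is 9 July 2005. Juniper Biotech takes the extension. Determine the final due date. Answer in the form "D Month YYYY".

29 August 2005

Starting the day after 9 July 2005 and counting 15 business days lands on 29 July 2005.
Since 29 July 2005 is a Friday and not a holiday, the date is unchanged.
Applying the 1 month extension: 1 month after 29 July 2005 is 29 August 2005.
Since 29 August 2005 is a Monday and not a holiday, the date is unchanged.
Final deadline: 29 August 2005.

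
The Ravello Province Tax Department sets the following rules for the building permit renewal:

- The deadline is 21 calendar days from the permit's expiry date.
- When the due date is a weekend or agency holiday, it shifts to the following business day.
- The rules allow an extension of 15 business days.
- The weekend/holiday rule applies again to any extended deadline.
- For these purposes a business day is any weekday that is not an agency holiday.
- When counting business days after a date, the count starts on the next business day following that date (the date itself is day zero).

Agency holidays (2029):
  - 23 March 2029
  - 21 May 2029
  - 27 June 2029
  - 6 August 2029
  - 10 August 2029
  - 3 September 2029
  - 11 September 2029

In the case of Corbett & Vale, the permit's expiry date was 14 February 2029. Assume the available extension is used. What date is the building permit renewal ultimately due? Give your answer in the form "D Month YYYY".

29 March 2029

Adding 21 calendar days to 14 February 2029 gives 7 March 2029.
7 March 2029 falls on a Wednesday, which is a business day, so no adjustment is needed.
Counting 15 further business days from 7 March 2029 reaches 29 March 2029.
29 March 2029 (Thursday) is already a business day.
Deadline: 29 March 2029.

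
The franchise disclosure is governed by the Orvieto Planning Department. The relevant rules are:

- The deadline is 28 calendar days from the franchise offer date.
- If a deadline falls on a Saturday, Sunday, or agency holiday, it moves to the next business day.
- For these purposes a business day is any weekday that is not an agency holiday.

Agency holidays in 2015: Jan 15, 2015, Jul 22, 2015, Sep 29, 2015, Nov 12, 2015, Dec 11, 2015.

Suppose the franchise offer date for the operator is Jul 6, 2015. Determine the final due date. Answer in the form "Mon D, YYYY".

Aug 3, 2015

Trigger date Jul 6, 2015 + 28 calendar days = Aug 3, 2015.
Aug 3, 2015 is a Monday and not a listed holiday, so it stands.
Final deadline: Aug 3, 2015.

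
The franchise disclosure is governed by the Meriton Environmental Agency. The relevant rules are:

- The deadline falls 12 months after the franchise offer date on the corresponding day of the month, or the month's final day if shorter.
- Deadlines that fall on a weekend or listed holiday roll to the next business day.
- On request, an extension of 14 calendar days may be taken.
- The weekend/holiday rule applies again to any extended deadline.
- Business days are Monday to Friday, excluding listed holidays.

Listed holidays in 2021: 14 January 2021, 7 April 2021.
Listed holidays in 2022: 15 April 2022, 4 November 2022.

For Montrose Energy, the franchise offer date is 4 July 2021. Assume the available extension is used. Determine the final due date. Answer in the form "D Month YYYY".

Moving 12 months forward from 4 July 2021 on the corresponding day gives 4 July 2022.
4 July 2022 falls on a Monday, which is a business day, so no adjustment is needed.
Add the 14 calendar-day extension to 4 July 2022: 18 July 2022.
18 July 2022 is a Monday and not a listed holiday, so it stands.
Deadline: 18 July 2022.

18 July 2022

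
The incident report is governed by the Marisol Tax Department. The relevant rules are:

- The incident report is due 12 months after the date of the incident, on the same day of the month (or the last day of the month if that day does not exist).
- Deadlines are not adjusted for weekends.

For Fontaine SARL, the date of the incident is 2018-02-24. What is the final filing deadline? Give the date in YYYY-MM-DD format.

Moving 12 months forward from 2018-02-24 on the corresponding day gives 2019-02-24.
2019-02-24 falls on a Sunday. The rules make no weekend/holiday allowance, so it remains 2019-02-24.
Deadline: 2019-02-24.

2019-02-24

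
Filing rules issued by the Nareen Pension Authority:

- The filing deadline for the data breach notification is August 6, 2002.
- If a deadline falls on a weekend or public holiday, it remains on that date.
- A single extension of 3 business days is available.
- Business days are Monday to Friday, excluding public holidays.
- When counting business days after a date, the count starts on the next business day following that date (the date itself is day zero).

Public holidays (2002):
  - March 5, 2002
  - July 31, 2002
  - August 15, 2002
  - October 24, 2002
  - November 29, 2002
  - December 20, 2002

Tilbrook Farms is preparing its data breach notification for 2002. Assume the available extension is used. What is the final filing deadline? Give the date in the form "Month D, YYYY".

August 9, 2002

The statutory due date is August 6, 2002.
No adjustment is made for weekends or holidays, so August 6, 2002 stands.
Applying the 3-business-day extension: 3 business days after August 6, 2002 is August 9, 2002.
August 9, 2002 is a Friday; no weekend or holiday adjustment applies.
So the filing is due August 9, 2002.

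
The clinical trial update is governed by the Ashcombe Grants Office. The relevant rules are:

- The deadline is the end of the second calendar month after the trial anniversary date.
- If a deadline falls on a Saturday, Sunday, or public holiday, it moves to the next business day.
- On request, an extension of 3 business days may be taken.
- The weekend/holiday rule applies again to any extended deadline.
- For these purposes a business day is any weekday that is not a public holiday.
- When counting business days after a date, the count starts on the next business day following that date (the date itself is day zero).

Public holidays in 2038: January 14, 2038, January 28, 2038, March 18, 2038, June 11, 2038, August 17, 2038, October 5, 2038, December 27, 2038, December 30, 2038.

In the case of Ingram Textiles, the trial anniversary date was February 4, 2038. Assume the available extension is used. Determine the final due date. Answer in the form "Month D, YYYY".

2 months after February 4, 2038 is April 2038; that month ends on April 30, 2038.
April 30, 2038 is a Friday and not a listed holiday, so it stands.
Counting 3 further business days from April 30, 2038 reaches May 5, 2038.
May 5, 2038 is a Wednesday and not a listed holiday, so it stands.
So the filing is due May 5, 2038.

May 5, 2038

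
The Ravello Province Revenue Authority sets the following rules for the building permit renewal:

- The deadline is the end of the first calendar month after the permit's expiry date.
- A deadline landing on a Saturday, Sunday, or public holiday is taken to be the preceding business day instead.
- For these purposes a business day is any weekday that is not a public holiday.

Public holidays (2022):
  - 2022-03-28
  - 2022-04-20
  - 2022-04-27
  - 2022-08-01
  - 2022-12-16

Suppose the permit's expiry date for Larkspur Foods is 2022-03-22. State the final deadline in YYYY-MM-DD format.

1 month after 2022-03-22 falls in April 2022; the last day of that month is 2022-04-30.
Because 2022-04-30 is a Saturday, the deadline becomes 2022-04-29 (Friday).
So the filing is due 2022-04-29.

2022-04-29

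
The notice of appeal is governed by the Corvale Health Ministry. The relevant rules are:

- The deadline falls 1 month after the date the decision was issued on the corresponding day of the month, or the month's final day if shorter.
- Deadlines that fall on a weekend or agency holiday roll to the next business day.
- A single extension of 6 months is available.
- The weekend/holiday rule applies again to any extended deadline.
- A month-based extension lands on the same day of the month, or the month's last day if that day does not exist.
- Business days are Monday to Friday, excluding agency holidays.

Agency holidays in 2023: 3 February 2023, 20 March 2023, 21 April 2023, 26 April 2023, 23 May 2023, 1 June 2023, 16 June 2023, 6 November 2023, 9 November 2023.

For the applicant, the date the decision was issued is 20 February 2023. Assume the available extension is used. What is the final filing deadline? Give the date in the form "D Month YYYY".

21 September 2023

1 month from 20 February 2023 is 20 March 2023.
20 March 2023 falls on a listed holiday. Rolling to the next business day gives 21 March 2023, a Tuesday.
Add 6 months to 21 March 2023: 21 September 2023.
21 September 2023 is a Thursday and not a listed holiday, so it stands.
Final deadline: 21 September 2023.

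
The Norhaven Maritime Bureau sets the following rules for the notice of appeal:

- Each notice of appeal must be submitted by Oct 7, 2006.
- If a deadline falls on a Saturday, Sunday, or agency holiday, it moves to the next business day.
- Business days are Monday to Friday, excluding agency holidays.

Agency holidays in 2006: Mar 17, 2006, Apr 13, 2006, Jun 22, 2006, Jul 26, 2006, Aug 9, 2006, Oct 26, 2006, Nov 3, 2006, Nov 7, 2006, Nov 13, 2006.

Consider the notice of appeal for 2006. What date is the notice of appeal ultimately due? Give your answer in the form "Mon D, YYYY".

Oct 9, 2006

The stated deadline is Oct 7, 2006.
Oct 7, 2006 is a Saturday, so it moves to the next business day, Oct 9, 2006 (Monday).
Deadline: Oct 9, 2006.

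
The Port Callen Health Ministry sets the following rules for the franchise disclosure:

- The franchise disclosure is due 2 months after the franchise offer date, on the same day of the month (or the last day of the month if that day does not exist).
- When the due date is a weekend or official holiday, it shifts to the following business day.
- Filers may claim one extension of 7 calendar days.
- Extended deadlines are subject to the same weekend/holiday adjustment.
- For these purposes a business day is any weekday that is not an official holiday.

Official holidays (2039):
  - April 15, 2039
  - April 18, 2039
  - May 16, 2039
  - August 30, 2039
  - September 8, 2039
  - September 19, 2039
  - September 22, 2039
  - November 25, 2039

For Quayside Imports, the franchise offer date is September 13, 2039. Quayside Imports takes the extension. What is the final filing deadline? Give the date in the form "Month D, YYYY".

November 21, 2039

2 months after September 13, 2039, on the same day of the month, is November 13, 2039.
November 13, 2039 is a Sunday; the next business day is November 14, 2039 (Monday).
With the 7-day extension, November 14, 2039 becomes November 21, 2039.
November 21, 2039 is a Monday and not a listed holiday, so it stands.
Final deadline: November 21, 2039.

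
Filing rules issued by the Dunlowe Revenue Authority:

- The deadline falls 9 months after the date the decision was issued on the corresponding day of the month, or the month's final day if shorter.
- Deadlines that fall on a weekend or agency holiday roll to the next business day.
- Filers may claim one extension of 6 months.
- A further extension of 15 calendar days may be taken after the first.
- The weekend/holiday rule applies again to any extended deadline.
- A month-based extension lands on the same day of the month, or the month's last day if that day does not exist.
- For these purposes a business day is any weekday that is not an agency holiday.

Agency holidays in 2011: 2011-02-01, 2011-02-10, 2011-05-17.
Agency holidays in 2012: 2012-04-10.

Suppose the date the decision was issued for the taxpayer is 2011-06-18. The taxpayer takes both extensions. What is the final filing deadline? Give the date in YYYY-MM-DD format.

2012-10-04

9 months from 2011-06-18 is 2012-03-18.
2012-03-18 is a Sunday; the next business day is 2012-03-19 (Monday).
The 6 months extension carries 2012-03-19 to 2012-09-19.
2012-09-19 falls on a Wednesday, which is a business day, so no adjustment is needed.
With the 15-day extension, 2012-09-19 becomes 2012-10-04.
2012-10-04 falls on a Thursday, which is a business day, so no adjustment is needed.
Deadline: 2012-10-04.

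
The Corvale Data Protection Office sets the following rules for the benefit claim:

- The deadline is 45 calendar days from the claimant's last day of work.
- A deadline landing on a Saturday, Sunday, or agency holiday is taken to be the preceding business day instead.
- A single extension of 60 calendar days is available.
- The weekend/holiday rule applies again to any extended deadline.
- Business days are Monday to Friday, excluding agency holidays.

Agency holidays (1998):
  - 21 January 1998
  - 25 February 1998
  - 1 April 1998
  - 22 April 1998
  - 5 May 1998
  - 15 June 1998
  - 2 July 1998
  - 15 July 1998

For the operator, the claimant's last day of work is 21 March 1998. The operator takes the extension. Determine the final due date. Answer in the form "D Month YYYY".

3 July 1998

From 21 March 1998, 45 calendar days later is 5 May 1998.
Because 5 May 1998 is a listed holiday, the deadline becomes 4 May 1998 (Monday).
Add the 60 calendar-day extension to 4 May 1998: 3 July 1998.
Since 3 July 1998 is a Friday and not a holiday, the date is unchanged.
The final due date is 3 July 1998.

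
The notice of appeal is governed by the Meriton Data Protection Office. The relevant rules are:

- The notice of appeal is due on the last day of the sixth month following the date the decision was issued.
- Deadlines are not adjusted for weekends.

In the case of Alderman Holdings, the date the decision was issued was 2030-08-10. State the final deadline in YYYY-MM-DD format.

2031-02-28

6 months after 2030-08-10 falls in February 2031; the last day of that month is 2031-02-28.
2031-02-28 is a Friday; no weekend or holiday adjustment applies.
So the filing is due 2031-02-28.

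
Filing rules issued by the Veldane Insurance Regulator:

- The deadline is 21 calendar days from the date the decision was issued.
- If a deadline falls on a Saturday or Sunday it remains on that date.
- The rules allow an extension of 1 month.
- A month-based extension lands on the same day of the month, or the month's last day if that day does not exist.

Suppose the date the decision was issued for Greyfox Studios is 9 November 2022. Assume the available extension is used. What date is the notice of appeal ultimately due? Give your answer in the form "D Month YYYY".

30 December 2022

Trigger date 9 November 2022 + 21 calendar days = 30 November 2022.
30 November 2022 is a Wednesday; no weekend or holiday adjustment applies.
Applying the 1 month extension: 1 month after 30 November 2022 is 30 December 2022.
30 December 2022 falls on a Friday. The rules make no weekend/holiday allowance, so it remains 30 December 2022.
So the filing is due 30 December 2022.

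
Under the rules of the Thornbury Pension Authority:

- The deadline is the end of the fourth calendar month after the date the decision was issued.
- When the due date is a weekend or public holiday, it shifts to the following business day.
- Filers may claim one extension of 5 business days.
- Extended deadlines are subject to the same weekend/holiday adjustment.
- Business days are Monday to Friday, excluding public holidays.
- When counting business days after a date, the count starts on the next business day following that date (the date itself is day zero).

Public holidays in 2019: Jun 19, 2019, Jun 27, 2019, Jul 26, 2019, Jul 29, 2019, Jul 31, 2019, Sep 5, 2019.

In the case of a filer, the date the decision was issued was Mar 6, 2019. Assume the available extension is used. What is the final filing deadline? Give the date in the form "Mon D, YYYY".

Aug 8, 2019

4 months after Mar 6, 2019 is July 2019; that month ends on Jul 31, 2019.
Jul 31, 2019 is a listed holiday; the next business day is Aug 1, 2019 (Thursday).
Counting 5 further business days from Aug 1, 2019 reaches Aug 8, 2019.
Aug 8, 2019 (Thursday) is already a business day.
Deadline: Aug 8, 2019.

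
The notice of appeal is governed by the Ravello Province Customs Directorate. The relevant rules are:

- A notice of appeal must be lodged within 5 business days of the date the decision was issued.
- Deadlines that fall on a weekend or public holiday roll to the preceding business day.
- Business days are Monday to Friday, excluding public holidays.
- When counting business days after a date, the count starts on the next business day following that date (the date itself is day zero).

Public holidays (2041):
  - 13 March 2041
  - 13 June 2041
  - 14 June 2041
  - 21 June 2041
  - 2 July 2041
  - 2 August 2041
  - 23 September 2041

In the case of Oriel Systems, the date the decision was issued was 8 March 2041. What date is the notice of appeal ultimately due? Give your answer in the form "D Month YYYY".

18 March 2041

5 business days after 8 March 2041, excluding weekends and holidays, is 18 March 2041.
18 March 2041 is a Monday and not a listed holiday, so it stands.
Deadline: 18 March 2041.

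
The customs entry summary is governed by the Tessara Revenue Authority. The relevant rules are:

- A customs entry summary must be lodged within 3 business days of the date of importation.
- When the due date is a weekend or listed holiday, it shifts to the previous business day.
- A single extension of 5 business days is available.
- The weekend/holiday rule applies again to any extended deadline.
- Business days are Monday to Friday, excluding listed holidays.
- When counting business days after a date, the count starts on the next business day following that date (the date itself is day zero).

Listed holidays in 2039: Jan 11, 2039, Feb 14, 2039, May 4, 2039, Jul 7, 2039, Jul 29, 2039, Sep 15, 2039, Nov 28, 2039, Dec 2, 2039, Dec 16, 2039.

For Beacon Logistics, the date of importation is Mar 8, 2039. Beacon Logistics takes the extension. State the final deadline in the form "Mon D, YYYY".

3 business days after Mar 8, 2039, excluding weekends and holidays, is Mar 11, 2039.
Mar 11, 2039 falls on a Friday, which is a business day, so no adjustment is needed.
Counting 5 further business days from Mar 11, 2039 reaches Mar 18, 2039.
Since Mar 18, 2039 is a Friday and not a holiday, the date is unchanged.
So the filing is due Mar 18, 2039.

Mar 18, 2039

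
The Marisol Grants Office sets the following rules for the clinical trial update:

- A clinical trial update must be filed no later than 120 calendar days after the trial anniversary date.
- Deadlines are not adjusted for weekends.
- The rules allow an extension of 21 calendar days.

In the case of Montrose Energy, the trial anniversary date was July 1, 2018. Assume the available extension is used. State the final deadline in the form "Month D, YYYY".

November 19, 2018

120 calendar days after July 1, 2018 is October 29, 2018.
October 29, 2018 is a Monday; no weekend or holiday adjustment applies.
Applying the 21-calendar-day extension: October 29, 2018 + 21 days = November 19, 2018.
November 19, 2018 is a Monday; no weekend or holiday adjustment applies.
Final deadline: November 19, 2018.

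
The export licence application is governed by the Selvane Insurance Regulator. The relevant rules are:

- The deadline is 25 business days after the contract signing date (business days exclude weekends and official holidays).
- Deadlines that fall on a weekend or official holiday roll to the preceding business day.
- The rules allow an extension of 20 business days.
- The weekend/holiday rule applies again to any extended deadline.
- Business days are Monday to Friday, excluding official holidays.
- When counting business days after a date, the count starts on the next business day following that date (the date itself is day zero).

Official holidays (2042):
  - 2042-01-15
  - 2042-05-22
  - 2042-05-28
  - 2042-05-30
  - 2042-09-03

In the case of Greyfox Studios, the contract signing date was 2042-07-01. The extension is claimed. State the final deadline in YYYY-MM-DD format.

2042-09-02

Counting 25 business days after 2042-07-01 (skipping weekends and listed holidays) reaches 2042-08-05.
2042-08-05 is a Tuesday and not a listed holiday, so it stands.
Applying the 20-business-day extension: 20 business days after 2042-08-05 is 2042-09-02.
2042-09-02 is a Tuesday and not a listed holiday, so it stands.
Final deadline: 2042-09-02.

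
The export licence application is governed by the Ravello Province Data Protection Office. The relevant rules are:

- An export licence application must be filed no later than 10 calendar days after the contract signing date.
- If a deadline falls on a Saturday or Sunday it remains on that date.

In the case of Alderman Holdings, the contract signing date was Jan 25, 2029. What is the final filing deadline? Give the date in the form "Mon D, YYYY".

10 calendar days after Jan 25, 2029 is Feb 4, 2029.
Feb 4, 2029 is a Sunday; no weekend or holiday adjustment applies.
So the filing is due Feb 4, 2029.

Feb 4, 2029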